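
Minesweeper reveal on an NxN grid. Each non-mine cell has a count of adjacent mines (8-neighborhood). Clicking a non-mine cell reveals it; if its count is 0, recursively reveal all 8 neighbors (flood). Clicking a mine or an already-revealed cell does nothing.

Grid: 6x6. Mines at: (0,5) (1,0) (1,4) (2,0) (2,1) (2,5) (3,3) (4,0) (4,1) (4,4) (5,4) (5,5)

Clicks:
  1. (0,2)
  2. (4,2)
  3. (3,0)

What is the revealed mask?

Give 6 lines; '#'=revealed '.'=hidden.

Answer: .###..
.###..
......
#.....
..#...
......

Derivation:
Click 1 (0,2) count=0: revealed 6 new [(0,1) (0,2) (0,3) (1,1) (1,2) (1,3)] -> total=6
Click 2 (4,2) count=2: revealed 1 new [(4,2)] -> total=7
Click 3 (3,0) count=4: revealed 1 new [(3,0)] -> total=8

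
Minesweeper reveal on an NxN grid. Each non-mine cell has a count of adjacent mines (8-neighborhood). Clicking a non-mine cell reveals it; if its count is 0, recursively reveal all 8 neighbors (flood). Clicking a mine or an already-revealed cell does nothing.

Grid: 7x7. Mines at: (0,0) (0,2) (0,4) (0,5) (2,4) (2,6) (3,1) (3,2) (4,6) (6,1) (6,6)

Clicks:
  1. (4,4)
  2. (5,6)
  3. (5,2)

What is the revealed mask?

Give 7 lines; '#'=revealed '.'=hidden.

Answer: .......
.......
.......
...###.
..####.
..#####
..####.

Derivation:
Click 1 (4,4) count=0: revealed 15 new [(3,3) (3,4) (3,5) (4,2) (4,3) (4,4) (4,5) (5,2) (5,3) (5,4) (5,5) (6,2) (6,3) (6,4) (6,5)] -> total=15
Click 2 (5,6) count=2: revealed 1 new [(5,6)] -> total=16
Click 3 (5,2) count=1: revealed 0 new [(none)] -> total=16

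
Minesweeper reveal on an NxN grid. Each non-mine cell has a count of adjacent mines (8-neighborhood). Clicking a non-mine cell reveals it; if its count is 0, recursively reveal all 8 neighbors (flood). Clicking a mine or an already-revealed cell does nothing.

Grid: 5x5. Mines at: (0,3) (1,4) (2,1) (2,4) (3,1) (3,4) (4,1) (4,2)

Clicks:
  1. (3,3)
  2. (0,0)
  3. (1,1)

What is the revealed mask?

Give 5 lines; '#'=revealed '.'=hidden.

Click 1 (3,3) count=3: revealed 1 new [(3,3)] -> total=1
Click 2 (0,0) count=0: revealed 6 new [(0,0) (0,1) (0,2) (1,0) (1,1) (1,2)] -> total=7
Click 3 (1,1) count=1: revealed 0 new [(none)] -> total=7

Answer: ###..
###..
.....
...#.
.....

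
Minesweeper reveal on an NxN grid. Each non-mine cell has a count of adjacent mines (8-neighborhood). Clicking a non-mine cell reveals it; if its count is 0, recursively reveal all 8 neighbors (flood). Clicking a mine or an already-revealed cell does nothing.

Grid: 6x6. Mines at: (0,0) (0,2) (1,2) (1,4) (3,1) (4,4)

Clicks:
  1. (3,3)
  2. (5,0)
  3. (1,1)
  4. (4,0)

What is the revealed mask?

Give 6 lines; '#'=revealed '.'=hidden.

Answer: ......
.#....
......
...#..
####..
####..

Derivation:
Click 1 (3,3) count=1: revealed 1 new [(3,3)] -> total=1
Click 2 (5,0) count=0: revealed 8 new [(4,0) (4,1) (4,2) (4,3) (5,0) (5,1) (5,2) (5,3)] -> total=9
Click 3 (1,1) count=3: revealed 1 new [(1,1)] -> total=10
Click 4 (4,0) count=1: revealed 0 new [(none)] -> total=10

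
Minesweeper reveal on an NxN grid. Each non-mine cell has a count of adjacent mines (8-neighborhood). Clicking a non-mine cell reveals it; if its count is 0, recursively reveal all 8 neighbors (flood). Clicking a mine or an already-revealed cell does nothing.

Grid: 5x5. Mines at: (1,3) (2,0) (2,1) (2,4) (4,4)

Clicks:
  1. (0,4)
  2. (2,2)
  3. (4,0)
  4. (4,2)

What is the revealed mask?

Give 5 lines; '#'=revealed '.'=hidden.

Click 1 (0,4) count=1: revealed 1 new [(0,4)] -> total=1
Click 2 (2,2) count=2: revealed 1 new [(2,2)] -> total=2
Click 3 (4,0) count=0: revealed 8 new [(3,0) (3,1) (3,2) (3,3) (4,0) (4,1) (4,2) (4,3)] -> total=10
Click 4 (4,2) count=0: revealed 0 new [(none)] -> total=10

Answer: ....#
.....
..#..
####.
####.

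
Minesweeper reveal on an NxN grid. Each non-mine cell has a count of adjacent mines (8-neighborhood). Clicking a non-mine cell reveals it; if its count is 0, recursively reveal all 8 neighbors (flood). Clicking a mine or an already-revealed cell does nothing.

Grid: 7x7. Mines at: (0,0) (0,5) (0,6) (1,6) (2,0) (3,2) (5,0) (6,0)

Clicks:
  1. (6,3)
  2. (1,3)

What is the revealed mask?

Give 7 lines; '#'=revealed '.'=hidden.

Click 1 (6,3) count=0: revealed 37 new [(0,1) (0,2) (0,3) (0,4) (1,1) (1,2) (1,3) (1,4) (1,5) (2,1) (2,2) (2,3) (2,4) (2,5) (2,6) (3,3) (3,4) (3,5) (3,6) (4,1) (4,2) (4,3) (4,4) (4,5) (4,6) (5,1) (5,2) (5,3) (5,4) (5,5) (5,6) (6,1) (6,2) (6,3) (6,4) (6,5) (6,6)] -> total=37
Click 2 (1,3) count=0: revealed 0 new [(none)] -> total=37

Answer: .####..
.#####.
.######
...####
.######
.######
.######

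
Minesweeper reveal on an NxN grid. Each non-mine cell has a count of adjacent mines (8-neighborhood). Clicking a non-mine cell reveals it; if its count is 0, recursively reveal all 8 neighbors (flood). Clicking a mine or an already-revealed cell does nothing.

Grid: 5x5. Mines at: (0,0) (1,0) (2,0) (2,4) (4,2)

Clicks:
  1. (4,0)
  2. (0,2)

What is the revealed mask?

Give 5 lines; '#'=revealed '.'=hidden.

Click 1 (4,0) count=0: revealed 4 new [(3,0) (3,1) (4,0) (4,1)] -> total=4
Click 2 (0,2) count=0: revealed 13 new [(0,1) (0,2) (0,3) (0,4) (1,1) (1,2) (1,3) (1,4) (2,1) (2,2) (2,3) (3,2) (3,3)] -> total=17

Answer: .####
.####
.###.
####.
##...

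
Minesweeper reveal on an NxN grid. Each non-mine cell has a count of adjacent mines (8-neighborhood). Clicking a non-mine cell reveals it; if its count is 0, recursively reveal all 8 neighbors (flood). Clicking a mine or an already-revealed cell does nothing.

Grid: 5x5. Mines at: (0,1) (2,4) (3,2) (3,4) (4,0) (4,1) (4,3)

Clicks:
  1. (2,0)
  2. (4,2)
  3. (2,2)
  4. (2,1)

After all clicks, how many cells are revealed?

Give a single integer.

Answer: 8

Derivation:
Click 1 (2,0) count=0: revealed 6 new [(1,0) (1,1) (2,0) (2,1) (3,0) (3,1)] -> total=6
Click 2 (4,2) count=3: revealed 1 new [(4,2)] -> total=7
Click 3 (2,2) count=1: revealed 1 new [(2,2)] -> total=8
Click 4 (2,1) count=1: revealed 0 new [(none)] -> total=8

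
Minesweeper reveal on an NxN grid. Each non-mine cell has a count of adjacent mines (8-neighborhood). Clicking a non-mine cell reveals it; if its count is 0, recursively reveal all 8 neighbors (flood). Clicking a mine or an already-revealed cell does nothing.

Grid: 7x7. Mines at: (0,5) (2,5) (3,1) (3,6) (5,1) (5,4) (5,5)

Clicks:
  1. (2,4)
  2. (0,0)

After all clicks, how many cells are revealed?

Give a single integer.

Click 1 (2,4) count=1: revealed 1 new [(2,4)] -> total=1
Click 2 (0,0) count=0: revealed 20 new [(0,0) (0,1) (0,2) (0,3) (0,4) (1,0) (1,1) (1,2) (1,3) (1,4) (2,0) (2,1) (2,2) (2,3) (3,2) (3,3) (3,4) (4,2) (4,3) (4,4)] -> total=21

Answer: 21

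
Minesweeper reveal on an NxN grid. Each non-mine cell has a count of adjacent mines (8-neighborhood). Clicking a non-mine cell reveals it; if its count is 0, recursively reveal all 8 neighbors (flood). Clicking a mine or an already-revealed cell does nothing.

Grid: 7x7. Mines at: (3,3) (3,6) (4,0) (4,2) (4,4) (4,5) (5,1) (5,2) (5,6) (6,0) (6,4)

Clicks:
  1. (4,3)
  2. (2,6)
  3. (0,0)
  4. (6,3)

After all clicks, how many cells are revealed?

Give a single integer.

Answer: 26

Derivation:
Click 1 (4,3) count=4: revealed 1 new [(4,3)] -> total=1
Click 2 (2,6) count=1: revealed 1 new [(2,6)] -> total=2
Click 3 (0,0) count=0: revealed 23 new [(0,0) (0,1) (0,2) (0,3) (0,4) (0,5) (0,6) (1,0) (1,1) (1,2) (1,3) (1,4) (1,5) (1,6) (2,0) (2,1) (2,2) (2,3) (2,4) (2,5) (3,0) (3,1) (3,2)] -> total=25
Click 4 (6,3) count=2: revealed 1 new [(6,3)] -> total=26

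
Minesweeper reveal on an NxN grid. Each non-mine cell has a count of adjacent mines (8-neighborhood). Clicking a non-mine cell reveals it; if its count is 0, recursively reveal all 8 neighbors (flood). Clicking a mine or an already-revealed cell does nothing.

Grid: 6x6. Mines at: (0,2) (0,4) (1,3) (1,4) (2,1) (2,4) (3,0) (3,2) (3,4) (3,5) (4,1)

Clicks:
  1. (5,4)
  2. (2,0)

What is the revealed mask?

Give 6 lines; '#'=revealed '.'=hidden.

Answer: ......
......
#.....
......
..####
..####

Derivation:
Click 1 (5,4) count=0: revealed 8 new [(4,2) (4,3) (4,4) (4,5) (5,2) (5,3) (5,4) (5,5)] -> total=8
Click 2 (2,0) count=2: revealed 1 new [(2,0)] -> total=9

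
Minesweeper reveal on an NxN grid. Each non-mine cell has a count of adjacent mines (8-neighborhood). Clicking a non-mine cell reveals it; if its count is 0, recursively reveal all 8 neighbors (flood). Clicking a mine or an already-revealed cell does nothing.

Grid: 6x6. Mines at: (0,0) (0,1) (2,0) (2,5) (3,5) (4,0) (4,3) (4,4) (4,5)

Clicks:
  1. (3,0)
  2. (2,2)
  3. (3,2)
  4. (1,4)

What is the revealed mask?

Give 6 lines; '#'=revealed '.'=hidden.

Answer: ..####
.#####
.####.
#####.
......
......

Derivation:
Click 1 (3,0) count=2: revealed 1 new [(3,0)] -> total=1
Click 2 (2,2) count=0: revealed 17 new [(0,2) (0,3) (0,4) (0,5) (1,1) (1,2) (1,3) (1,4) (1,5) (2,1) (2,2) (2,3) (2,4) (3,1) (3,2) (3,3) (3,4)] -> total=18
Click 3 (3,2) count=1: revealed 0 new [(none)] -> total=18
Click 4 (1,4) count=1: revealed 0 new [(none)] -> total=18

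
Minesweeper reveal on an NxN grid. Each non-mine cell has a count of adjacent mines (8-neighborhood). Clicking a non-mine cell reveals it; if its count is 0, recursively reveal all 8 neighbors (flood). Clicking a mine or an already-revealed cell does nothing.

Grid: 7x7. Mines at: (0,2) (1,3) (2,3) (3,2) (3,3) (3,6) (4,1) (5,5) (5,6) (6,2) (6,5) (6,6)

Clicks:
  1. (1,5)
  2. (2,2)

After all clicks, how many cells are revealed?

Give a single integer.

Click 1 (1,5) count=0: revealed 9 new [(0,4) (0,5) (0,6) (1,4) (1,5) (1,6) (2,4) (2,5) (2,6)] -> total=9
Click 2 (2,2) count=4: revealed 1 new [(2,2)] -> total=10

Answer: 10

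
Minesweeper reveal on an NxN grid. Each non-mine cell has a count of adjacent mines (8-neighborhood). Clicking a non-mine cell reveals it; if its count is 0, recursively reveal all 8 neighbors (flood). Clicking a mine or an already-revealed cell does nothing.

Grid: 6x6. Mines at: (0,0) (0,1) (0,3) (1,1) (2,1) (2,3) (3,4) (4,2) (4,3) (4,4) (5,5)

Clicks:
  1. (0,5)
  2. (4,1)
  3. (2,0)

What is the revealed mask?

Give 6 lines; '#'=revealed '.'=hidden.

Answer: ....##
....##
#...##
......
.#....
......

Derivation:
Click 1 (0,5) count=0: revealed 6 new [(0,4) (0,5) (1,4) (1,5) (2,4) (2,5)] -> total=6
Click 2 (4,1) count=1: revealed 1 new [(4,1)] -> total=7
Click 3 (2,0) count=2: revealed 1 new [(2,0)] -> total=8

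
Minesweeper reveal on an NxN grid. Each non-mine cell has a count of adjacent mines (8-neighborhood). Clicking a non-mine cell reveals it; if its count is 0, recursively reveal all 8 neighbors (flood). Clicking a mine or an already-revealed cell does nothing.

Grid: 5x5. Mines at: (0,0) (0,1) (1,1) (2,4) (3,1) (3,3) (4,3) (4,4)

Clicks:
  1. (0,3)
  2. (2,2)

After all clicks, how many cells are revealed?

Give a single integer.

Answer: 7

Derivation:
Click 1 (0,3) count=0: revealed 6 new [(0,2) (0,3) (0,4) (1,2) (1,3) (1,4)] -> total=6
Click 2 (2,2) count=3: revealed 1 new [(2,2)] -> total=7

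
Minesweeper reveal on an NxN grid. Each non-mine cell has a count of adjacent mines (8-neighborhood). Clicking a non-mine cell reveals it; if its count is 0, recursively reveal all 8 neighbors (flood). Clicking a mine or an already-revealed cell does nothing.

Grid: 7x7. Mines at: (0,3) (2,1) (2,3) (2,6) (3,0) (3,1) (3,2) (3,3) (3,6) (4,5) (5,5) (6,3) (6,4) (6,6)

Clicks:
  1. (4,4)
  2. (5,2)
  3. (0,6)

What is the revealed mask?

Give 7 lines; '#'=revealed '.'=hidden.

Click 1 (4,4) count=3: revealed 1 new [(4,4)] -> total=1
Click 2 (5,2) count=1: revealed 1 new [(5,2)] -> total=2
Click 3 (0,6) count=0: revealed 6 new [(0,4) (0,5) (0,6) (1,4) (1,5) (1,6)] -> total=8

Answer: ....###
....###
.......
.......
....#..
..#....
.......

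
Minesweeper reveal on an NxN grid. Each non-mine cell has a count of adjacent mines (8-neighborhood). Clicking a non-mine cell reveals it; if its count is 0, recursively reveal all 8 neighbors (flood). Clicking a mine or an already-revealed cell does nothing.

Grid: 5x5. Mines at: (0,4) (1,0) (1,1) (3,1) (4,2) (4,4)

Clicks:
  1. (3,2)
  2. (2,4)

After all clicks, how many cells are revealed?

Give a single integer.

Answer: 9

Derivation:
Click 1 (3,2) count=2: revealed 1 new [(3,2)] -> total=1
Click 2 (2,4) count=0: revealed 8 new [(1,2) (1,3) (1,4) (2,2) (2,3) (2,4) (3,3) (3,4)] -> total=9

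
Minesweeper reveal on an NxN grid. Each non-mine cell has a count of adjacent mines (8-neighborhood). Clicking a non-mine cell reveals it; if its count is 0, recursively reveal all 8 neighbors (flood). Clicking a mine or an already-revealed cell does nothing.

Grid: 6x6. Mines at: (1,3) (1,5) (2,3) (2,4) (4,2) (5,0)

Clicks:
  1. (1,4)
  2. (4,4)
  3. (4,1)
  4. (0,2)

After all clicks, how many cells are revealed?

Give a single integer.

Click 1 (1,4) count=4: revealed 1 new [(1,4)] -> total=1
Click 2 (4,4) count=0: revealed 9 new [(3,3) (3,4) (3,5) (4,3) (4,4) (4,5) (5,3) (5,4) (5,5)] -> total=10
Click 3 (4,1) count=2: revealed 1 new [(4,1)] -> total=11
Click 4 (0,2) count=1: revealed 1 new [(0,2)] -> total=12

Answer: 12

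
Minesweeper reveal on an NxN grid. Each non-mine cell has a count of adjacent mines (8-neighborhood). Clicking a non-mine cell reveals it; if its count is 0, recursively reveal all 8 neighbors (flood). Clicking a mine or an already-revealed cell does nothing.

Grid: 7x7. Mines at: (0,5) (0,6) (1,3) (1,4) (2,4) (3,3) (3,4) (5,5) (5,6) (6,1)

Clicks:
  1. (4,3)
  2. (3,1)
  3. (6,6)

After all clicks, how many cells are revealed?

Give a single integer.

Click 1 (4,3) count=2: revealed 1 new [(4,3)] -> total=1
Click 2 (3,1) count=0: revealed 18 new [(0,0) (0,1) (0,2) (1,0) (1,1) (1,2) (2,0) (2,1) (2,2) (3,0) (3,1) (3,2) (4,0) (4,1) (4,2) (5,0) (5,1) (5,2)] -> total=19
Click 3 (6,6) count=2: revealed 1 new [(6,6)] -> total=20

Answer: 20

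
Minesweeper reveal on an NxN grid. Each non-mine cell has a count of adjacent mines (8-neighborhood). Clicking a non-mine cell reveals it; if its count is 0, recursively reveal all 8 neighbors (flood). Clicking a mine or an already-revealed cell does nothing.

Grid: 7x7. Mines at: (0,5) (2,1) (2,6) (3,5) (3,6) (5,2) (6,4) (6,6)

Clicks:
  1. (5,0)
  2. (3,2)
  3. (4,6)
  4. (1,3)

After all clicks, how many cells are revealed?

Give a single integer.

Answer: 28

Derivation:
Click 1 (5,0) count=0: revealed 8 new [(3,0) (3,1) (4,0) (4,1) (5,0) (5,1) (6,0) (6,1)] -> total=8
Click 2 (3,2) count=1: revealed 1 new [(3,2)] -> total=9
Click 3 (4,6) count=2: revealed 1 new [(4,6)] -> total=10
Click 4 (1,3) count=0: revealed 18 new [(0,0) (0,1) (0,2) (0,3) (0,4) (1,0) (1,1) (1,2) (1,3) (1,4) (2,2) (2,3) (2,4) (3,3) (3,4) (4,2) (4,3) (4,4)] -> total=28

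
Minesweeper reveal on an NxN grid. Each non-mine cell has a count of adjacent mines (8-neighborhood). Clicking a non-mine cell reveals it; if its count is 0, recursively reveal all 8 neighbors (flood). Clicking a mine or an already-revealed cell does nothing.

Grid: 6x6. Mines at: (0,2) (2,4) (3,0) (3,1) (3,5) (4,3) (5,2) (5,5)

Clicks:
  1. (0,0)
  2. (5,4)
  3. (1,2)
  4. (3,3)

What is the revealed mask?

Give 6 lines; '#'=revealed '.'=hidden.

Answer: ##....
###...
##....
...#..
......
....#.

Derivation:
Click 1 (0,0) count=0: revealed 6 new [(0,0) (0,1) (1,0) (1,1) (2,0) (2,1)] -> total=6
Click 2 (5,4) count=2: revealed 1 new [(5,4)] -> total=7
Click 3 (1,2) count=1: revealed 1 new [(1,2)] -> total=8
Click 4 (3,3) count=2: revealed 1 new [(3,3)] -> total=9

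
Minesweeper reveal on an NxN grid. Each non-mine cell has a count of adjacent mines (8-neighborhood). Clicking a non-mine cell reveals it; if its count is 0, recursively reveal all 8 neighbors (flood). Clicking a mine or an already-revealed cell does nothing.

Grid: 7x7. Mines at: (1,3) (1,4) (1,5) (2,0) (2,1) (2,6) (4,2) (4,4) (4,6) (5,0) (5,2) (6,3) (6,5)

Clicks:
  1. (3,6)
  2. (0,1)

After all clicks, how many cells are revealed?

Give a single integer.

Click 1 (3,6) count=2: revealed 1 new [(3,6)] -> total=1
Click 2 (0,1) count=0: revealed 6 new [(0,0) (0,1) (0,2) (1,0) (1,1) (1,2)] -> total=7

Answer: 7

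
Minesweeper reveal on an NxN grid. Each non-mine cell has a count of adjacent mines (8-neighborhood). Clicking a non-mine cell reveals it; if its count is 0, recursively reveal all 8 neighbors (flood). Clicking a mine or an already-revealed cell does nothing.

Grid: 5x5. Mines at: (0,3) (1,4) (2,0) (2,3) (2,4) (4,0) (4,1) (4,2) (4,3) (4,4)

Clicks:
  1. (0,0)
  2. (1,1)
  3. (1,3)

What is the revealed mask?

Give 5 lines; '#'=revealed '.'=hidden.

Answer: ###..
####.
.....
.....
.....

Derivation:
Click 1 (0,0) count=0: revealed 6 new [(0,0) (0,1) (0,2) (1,0) (1,1) (1,2)] -> total=6
Click 2 (1,1) count=1: revealed 0 new [(none)] -> total=6
Click 3 (1,3) count=4: revealed 1 new [(1,3)] -> total=7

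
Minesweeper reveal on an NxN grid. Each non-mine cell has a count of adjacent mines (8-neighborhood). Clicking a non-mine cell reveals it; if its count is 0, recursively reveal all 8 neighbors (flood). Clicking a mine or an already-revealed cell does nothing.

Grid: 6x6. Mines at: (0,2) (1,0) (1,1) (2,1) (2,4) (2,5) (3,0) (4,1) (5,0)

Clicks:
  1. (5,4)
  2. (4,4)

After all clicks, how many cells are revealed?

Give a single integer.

Answer: 12

Derivation:
Click 1 (5,4) count=0: revealed 12 new [(3,2) (3,3) (3,4) (3,5) (4,2) (4,3) (4,4) (4,5) (5,2) (5,3) (5,4) (5,5)] -> total=12
Click 2 (4,4) count=0: revealed 0 new [(none)] -> total=12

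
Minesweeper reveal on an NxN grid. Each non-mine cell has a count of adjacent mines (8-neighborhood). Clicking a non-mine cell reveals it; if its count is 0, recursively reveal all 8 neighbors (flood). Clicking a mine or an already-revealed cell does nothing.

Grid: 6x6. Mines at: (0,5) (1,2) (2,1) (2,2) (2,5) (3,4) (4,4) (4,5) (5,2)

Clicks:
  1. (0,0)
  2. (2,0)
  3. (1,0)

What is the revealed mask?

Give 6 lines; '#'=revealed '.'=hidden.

Click 1 (0,0) count=0: revealed 4 new [(0,0) (0,1) (1,0) (1,1)] -> total=4
Click 2 (2,0) count=1: revealed 1 new [(2,0)] -> total=5
Click 3 (1,0) count=1: revealed 0 new [(none)] -> total=5

Answer: ##....
##....
#.....
......
......
......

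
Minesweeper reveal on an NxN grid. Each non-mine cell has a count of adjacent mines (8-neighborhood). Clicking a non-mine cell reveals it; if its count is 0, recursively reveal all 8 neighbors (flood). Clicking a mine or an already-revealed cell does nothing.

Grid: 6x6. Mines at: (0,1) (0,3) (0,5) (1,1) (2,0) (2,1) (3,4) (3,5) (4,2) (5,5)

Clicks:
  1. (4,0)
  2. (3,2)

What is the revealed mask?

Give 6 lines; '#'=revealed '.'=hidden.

Click 1 (4,0) count=0: revealed 6 new [(3,0) (3,1) (4,0) (4,1) (5,0) (5,1)] -> total=6
Click 2 (3,2) count=2: revealed 1 new [(3,2)] -> total=7

Answer: ......
......
......
###...
##....
##....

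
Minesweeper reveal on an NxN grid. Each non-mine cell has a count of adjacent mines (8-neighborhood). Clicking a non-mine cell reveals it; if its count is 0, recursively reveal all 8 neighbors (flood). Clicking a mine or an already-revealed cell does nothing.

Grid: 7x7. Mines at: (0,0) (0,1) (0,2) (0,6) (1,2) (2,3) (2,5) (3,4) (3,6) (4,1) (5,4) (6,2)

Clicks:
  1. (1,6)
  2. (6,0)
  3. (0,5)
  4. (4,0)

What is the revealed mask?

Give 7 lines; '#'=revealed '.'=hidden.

Click 1 (1,6) count=2: revealed 1 new [(1,6)] -> total=1
Click 2 (6,0) count=0: revealed 4 new [(5,0) (5,1) (6,0) (6,1)] -> total=5
Click 3 (0,5) count=1: revealed 1 new [(0,5)] -> total=6
Click 4 (4,0) count=1: revealed 1 new [(4,0)] -> total=7

Answer: .....#.
......#
.......
.......
#......
##.....
##.....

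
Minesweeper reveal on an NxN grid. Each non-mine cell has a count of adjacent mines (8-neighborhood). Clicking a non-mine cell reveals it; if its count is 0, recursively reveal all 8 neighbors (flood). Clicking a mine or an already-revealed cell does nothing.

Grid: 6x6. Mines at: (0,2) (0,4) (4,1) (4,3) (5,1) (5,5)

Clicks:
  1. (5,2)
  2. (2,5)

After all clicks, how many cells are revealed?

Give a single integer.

Answer: 23

Derivation:
Click 1 (5,2) count=3: revealed 1 new [(5,2)] -> total=1
Click 2 (2,5) count=0: revealed 22 new [(0,0) (0,1) (1,0) (1,1) (1,2) (1,3) (1,4) (1,5) (2,0) (2,1) (2,2) (2,3) (2,4) (2,5) (3,0) (3,1) (3,2) (3,3) (3,4) (3,5) (4,4) (4,5)] -> total=23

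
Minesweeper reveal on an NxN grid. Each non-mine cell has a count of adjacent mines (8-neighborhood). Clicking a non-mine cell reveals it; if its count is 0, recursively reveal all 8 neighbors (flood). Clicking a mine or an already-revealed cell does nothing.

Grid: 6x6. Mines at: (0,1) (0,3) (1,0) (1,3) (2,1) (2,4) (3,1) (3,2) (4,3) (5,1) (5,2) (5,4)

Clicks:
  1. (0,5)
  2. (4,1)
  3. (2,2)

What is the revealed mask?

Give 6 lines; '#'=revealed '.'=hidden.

Click 1 (0,5) count=0: revealed 4 new [(0,4) (0,5) (1,4) (1,5)] -> total=4
Click 2 (4,1) count=4: revealed 1 new [(4,1)] -> total=5
Click 3 (2,2) count=4: revealed 1 new [(2,2)] -> total=6

Answer: ....##
....##
..#...
......
.#....
......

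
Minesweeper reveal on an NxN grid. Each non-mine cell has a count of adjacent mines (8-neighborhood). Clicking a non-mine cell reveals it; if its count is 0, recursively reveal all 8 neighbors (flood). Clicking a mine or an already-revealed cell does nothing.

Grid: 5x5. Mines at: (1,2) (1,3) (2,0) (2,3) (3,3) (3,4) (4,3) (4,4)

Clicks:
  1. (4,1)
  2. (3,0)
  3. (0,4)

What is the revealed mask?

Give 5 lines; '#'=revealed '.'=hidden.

Answer: ....#
.....
.....
###..
###..

Derivation:
Click 1 (4,1) count=0: revealed 6 new [(3,0) (3,1) (3,2) (4,0) (4,1) (4,2)] -> total=6
Click 2 (3,0) count=1: revealed 0 new [(none)] -> total=6
Click 3 (0,4) count=1: revealed 1 new [(0,4)] -> total=7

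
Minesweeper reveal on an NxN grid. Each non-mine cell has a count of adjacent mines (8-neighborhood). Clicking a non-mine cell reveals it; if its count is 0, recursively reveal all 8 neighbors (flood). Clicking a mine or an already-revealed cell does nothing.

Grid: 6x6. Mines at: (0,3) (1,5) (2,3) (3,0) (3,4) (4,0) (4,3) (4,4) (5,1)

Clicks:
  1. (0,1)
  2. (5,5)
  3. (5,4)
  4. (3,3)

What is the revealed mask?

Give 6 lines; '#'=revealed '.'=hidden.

Click 1 (0,1) count=0: revealed 9 new [(0,0) (0,1) (0,2) (1,0) (1,1) (1,2) (2,0) (2,1) (2,2)] -> total=9
Click 2 (5,5) count=1: revealed 1 new [(5,5)] -> total=10
Click 3 (5,4) count=2: revealed 1 new [(5,4)] -> total=11
Click 4 (3,3) count=4: revealed 1 new [(3,3)] -> total=12

Answer: ###...
###...
###...
...#..
......
....##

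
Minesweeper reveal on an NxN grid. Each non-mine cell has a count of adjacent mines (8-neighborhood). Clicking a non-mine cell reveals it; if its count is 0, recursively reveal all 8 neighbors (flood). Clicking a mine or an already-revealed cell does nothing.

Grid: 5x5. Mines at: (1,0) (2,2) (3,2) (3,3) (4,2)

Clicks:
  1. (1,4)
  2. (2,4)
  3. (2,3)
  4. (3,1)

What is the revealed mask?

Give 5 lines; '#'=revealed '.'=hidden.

Click 1 (1,4) count=0: revealed 10 new [(0,1) (0,2) (0,3) (0,4) (1,1) (1,2) (1,3) (1,4) (2,3) (2,4)] -> total=10
Click 2 (2,4) count=1: revealed 0 new [(none)] -> total=10
Click 3 (2,3) count=3: revealed 0 new [(none)] -> total=10
Click 4 (3,1) count=3: revealed 1 new [(3,1)] -> total=11

Answer: .####
.####
...##
.#...
.....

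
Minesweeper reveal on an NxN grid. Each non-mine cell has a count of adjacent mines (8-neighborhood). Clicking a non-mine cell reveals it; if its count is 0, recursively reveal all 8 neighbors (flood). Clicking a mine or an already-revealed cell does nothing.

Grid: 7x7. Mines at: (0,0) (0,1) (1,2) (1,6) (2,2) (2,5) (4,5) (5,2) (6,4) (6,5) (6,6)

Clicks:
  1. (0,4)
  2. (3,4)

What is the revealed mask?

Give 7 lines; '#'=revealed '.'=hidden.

Answer: ...###.
...###.
.......
....#..
.......
.......
.......

Derivation:
Click 1 (0,4) count=0: revealed 6 new [(0,3) (0,4) (0,5) (1,3) (1,4) (1,5)] -> total=6
Click 2 (3,4) count=2: revealed 1 new [(3,4)] -> total=7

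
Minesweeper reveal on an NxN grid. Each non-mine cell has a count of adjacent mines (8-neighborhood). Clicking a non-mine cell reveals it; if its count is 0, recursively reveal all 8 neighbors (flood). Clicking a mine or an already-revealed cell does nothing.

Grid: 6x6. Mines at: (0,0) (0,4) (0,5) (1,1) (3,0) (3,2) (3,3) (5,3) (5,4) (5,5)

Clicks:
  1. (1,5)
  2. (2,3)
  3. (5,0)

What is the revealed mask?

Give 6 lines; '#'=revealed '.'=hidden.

Answer: ......
.....#
...#..
......
###...
###...

Derivation:
Click 1 (1,5) count=2: revealed 1 new [(1,5)] -> total=1
Click 2 (2,3) count=2: revealed 1 new [(2,3)] -> total=2
Click 3 (5,0) count=0: revealed 6 new [(4,0) (4,1) (4,2) (5,0) (5,1) (5,2)] -> total=8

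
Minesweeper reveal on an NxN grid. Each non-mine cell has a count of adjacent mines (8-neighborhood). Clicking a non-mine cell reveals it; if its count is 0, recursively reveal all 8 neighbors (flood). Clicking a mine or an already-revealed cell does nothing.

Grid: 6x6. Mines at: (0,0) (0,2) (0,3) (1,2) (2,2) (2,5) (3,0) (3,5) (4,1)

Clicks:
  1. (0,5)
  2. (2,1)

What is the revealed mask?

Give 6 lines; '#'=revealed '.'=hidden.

Click 1 (0,5) count=0: revealed 4 new [(0,4) (0,5) (1,4) (1,5)] -> total=4
Click 2 (2,1) count=3: revealed 1 new [(2,1)] -> total=5

Answer: ....##
....##
.#....
......
......
......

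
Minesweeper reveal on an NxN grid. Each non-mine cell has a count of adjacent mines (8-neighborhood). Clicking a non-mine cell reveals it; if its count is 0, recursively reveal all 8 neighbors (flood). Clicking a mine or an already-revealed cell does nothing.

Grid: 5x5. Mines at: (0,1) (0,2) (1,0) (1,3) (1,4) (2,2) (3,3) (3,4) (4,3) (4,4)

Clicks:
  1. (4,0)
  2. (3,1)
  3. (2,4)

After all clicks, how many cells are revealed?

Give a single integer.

Click 1 (4,0) count=0: revealed 8 new [(2,0) (2,1) (3,0) (3,1) (3,2) (4,0) (4,1) (4,2)] -> total=8
Click 2 (3,1) count=1: revealed 0 new [(none)] -> total=8
Click 3 (2,4) count=4: revealed 1 new [(2,4)] -> total=9

Answer: 9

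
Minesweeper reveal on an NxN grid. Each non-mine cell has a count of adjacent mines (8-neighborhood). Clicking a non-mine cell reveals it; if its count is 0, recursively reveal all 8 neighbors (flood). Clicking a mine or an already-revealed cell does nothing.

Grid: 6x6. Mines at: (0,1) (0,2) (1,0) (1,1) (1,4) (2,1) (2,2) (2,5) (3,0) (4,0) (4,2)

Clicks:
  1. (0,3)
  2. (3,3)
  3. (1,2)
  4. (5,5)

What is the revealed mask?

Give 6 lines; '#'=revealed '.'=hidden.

Click 1 (0,3) count=2: revealed 1 new [(0,3)] -> total=1
Click 2 (3,3) count=2: revealed 1 new [(3,3)] -> total=2
Click 3 (1,2) count=5: revealed 1 new [(1,2)] -> total=3
Click 4 (5,5) count=0: revealed 8 new [(3,4) (3,5) (4,3) (4,4) (4,5) (5,3) (5,4) (5,5)] -> total=11

Answer: ...#..
..#...
......
...###
...###
...###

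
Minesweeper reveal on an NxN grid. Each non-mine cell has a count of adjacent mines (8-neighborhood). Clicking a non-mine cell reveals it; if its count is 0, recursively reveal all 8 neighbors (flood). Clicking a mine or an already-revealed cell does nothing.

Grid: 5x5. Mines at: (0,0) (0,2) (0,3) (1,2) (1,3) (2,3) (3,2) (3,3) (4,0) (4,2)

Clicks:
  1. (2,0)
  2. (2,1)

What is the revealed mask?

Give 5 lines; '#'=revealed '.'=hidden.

Answer: .....
##...
##...
##...
.....

Derivation:
Click 1 (2,0) count=0: revealed 6 new [(1,0) (1,1) (2,0) (2,1) (3,0) (3,1)] -> total=6
Click 2 (2,1) count=2: revealed 0 new [(none)] -> total=6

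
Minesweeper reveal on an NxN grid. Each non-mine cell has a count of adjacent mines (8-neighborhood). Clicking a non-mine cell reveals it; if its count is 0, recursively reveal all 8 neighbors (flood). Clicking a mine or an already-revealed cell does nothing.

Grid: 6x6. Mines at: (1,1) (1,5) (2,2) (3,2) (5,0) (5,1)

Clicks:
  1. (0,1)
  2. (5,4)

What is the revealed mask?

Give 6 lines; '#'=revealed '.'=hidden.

Click 1 (0,1) count=1: revealed 1 new [(0,1)] -> total=1
Click 2 (5,4) count=0: revealed 14 new [(2,3) (2,4) (2,5) (3,3) (3,4) (3,5) (4,2) (4,3) (4,4) (4,5) (5,2) (5,3) (5,4) (5,5)] -> total=15

Answer: .#....
......
...###
...###
..####
..####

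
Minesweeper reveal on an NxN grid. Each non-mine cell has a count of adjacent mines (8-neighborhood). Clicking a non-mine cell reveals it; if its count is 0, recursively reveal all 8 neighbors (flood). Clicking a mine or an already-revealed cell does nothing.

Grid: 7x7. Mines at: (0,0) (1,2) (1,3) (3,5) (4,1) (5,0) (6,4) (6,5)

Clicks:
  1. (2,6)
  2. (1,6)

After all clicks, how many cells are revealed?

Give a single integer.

Click 1 (2,6) count=1: revealed 1 new [(2,6)] -> total=1
Click 2 (1,6) count=0: revealed 8 new [(0,4) (0,5) (0,6) (1,4) (1,5) (1,6) (2,4) (2,5)] -> total=9

Answer: 9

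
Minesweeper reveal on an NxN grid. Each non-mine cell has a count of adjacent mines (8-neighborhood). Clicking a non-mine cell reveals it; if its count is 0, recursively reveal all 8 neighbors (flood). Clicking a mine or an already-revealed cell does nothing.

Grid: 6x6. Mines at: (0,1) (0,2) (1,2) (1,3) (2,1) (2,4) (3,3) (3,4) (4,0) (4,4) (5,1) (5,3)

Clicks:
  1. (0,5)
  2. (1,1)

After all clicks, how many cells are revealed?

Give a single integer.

Answer: 5

Derivation:
Click 1 (0,5) count=0: revealed 4 new [(0,4) (0,5) (1,4) (1,5)] -> total=4
Click 2 (1,1) count=4: revealed 1 new [(1,1)] -> total=5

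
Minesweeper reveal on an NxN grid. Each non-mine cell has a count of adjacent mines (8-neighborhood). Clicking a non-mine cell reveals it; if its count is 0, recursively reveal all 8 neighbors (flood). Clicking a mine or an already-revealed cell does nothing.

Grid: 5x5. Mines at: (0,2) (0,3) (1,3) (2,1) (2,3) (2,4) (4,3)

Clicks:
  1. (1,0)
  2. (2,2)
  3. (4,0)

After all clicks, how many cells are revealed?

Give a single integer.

Click 1 (1,0) count=1: revealed 1 new [(1,0)] -> total=1
Click 2 (2,2) count=3: revealed 1 new [(2,2)] -> total=2
Click 3 (4,0) count=0: revealed 6 new [(3,0) (3,1) (3,2) (4,0) (4,1) (4,2)] -> total=8

Answer: 8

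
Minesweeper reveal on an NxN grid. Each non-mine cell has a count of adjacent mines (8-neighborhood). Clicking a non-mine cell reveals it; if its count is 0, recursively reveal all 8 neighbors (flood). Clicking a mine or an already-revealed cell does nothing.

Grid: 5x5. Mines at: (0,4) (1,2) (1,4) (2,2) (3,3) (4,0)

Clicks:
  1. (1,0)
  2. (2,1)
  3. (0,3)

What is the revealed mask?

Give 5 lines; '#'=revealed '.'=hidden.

Answer: ##.#.
##...
##...
##...
.....

Derivation:
Click 1 (1,0) count=0: revealed 8 new [(0,0) (0,1) (1,0) (1,1) (2,0) (2,1) (3,0) (3,1)] -> total=8
Click 2 (2,1) count=2: revealed 0 new [(none)] -> total=8
Click 3 (0,3) count=3: revealed 1 new [(0,3)] -> total=9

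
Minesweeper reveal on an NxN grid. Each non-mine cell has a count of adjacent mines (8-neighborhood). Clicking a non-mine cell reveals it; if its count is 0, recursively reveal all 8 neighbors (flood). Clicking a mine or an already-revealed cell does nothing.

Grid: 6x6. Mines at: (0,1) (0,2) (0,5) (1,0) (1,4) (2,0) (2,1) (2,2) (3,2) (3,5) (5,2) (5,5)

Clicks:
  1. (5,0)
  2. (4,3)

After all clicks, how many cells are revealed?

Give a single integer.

Click 1 (5,0) count=0: revealed 6 new [(3,0) (3,1) (4,0) (4,1) (5,0) (5,1)] -> total=6
Click 2 (4,3) count=2: revealed 1 new [(4,3)] -> total=7

Answer: 7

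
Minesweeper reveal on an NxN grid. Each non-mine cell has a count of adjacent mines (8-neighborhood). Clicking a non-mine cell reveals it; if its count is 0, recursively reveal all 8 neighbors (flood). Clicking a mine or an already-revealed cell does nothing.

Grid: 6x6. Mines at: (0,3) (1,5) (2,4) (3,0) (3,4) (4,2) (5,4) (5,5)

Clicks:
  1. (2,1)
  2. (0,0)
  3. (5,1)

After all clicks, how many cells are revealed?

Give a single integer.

Answer: 15

Derivation:
Click 1 (2,1) count=1: revealed 1 new [(2,1)] -> total=1
Click 2 (0,0) count=0: revealed 13 new [(0,0) (0,1) (0,2) (1,0) (1,1) (1,2) (1,3) (2,0) (2,2) (2,3) (3,1) (3,2) (3,3)] -> total=14
Click 3 (5,1) count=1: revealed 1 new [(5,1)] -> total=15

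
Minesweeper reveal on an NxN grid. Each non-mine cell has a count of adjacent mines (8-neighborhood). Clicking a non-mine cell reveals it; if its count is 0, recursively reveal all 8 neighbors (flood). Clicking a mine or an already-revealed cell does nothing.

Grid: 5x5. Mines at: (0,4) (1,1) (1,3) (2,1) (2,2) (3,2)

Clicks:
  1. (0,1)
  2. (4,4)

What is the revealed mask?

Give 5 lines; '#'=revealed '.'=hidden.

Answer: .#...
.....
...##
...##
...##

Derivation:
Click 1 (0,1) count=1: revealed 1 new [(0,1)] -> total=1
Click 2 (4,4) count=0: revealed 6 new [(2,3) (2,4) (3,3) (3,4) (4,3) (4,4)] -> total=7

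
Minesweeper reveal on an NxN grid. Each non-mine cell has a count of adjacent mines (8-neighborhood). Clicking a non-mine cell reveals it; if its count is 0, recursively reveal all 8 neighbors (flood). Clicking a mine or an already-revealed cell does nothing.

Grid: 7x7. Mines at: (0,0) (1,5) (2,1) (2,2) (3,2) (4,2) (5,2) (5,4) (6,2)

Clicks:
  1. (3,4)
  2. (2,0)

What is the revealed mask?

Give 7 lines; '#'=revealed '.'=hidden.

Click 1 (3,4) count=0: revealed 16 new [(2,3) (2,4) (2,5) (2,6) (3,3) (3,4) (3,5) (3,6) (4,3) (4,4) (4,5) (4,6) (5,5) (5,6) (6,5) (6,6)] -> total=16
Click 2 (2,0) count=1: revealed 1 new [(2,0)] -> total=17

Answer: .......
.......
#..####
...####
...####
.....##
.....##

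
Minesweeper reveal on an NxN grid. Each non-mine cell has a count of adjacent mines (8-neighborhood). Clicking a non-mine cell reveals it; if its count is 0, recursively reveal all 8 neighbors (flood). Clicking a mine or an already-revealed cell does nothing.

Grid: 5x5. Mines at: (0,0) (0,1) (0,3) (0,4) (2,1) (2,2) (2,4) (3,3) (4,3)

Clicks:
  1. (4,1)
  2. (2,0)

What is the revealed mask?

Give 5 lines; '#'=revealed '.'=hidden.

Click 1 (4,1) count=0: revealed 6 new [(3,0) (3,1) (3,2) (4,0) (4,1) (4,2)] -> total=6
Click 2 (2,0) count=1: revealed 1 new [(2,0)] -> total=7

Answer: .....
.....
#....
###..
###..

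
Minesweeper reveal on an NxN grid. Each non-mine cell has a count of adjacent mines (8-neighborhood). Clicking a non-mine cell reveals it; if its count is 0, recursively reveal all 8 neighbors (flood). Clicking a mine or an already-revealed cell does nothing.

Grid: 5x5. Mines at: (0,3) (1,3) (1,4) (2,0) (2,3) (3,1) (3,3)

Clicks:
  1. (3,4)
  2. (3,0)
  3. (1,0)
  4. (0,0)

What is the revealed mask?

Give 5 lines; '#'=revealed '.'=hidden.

Click 1 (3,4) count=2: revealed 1 new [(3,4)] -> total=1
Click 2 (3,0) count=2: revealed 1 new [(3,0)] -> total=2
Click 3 (1,0) count=1: revealed 1 new [(1,0)] -> total=3
Click 4 (0,0) count=0: revealed 5 new [(0,0) (0,1) (0,2) (1,1) (1,2)] -> total=8

Answer: ###..
###..
.....
#...#
.....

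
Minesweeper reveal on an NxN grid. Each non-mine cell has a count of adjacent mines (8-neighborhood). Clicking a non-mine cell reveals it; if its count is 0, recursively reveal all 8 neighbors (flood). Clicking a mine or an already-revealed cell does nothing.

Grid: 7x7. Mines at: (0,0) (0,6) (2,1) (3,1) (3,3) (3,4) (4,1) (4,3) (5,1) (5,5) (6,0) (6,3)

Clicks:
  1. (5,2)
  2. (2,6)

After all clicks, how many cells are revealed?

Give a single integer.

Answer: 9

Derivation:
Click 1 (5,2) count=4: revealed 1 new [(5,2)] -> total=1
Click 2 (2,6) count=0: revealed 8 new [(1,5) (1,6) (2,5) (2,6) (3,5) (3,6) (4,5) (4,6)] -> total=9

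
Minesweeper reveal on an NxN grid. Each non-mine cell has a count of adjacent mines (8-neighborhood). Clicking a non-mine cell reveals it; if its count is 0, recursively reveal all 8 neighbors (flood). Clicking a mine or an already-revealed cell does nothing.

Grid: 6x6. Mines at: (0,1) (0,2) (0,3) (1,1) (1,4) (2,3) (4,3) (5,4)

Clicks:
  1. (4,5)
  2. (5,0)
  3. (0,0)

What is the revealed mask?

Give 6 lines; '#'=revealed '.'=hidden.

Answer: #.....
......
###...
###...
###..#
###...

Derivation:
Click 1 (4,5) count=1: revealed 1 new [(4,5)] -> total=1
Click 2 (5,0) count=0: revealed 12 new [(2,0) (2,1) (2,2) (3,0) (3,1) (3,2) (4,0) (4,1) (4,2) (5,0) (5,1) (5,2)] -> total=13
Click 3 (0,0) count=2: revealed 1 new [(0,0)] -> total=14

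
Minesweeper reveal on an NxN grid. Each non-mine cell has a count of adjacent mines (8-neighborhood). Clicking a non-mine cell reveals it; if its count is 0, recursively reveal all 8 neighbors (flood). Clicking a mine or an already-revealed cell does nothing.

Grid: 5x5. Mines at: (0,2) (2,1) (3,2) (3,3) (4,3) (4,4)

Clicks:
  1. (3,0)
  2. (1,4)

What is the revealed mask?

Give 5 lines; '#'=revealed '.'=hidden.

Answer: ...##
...##
...##
#....
.....

Derivation:
Click 1 (3,0) count=1: revealed 1 new [(3,0)] -> total=1
Click 2 (1,4) count=0: revealed 6 new [(0,3) (0,4) (1,3) (1,4) (2,3) (2,4)] -> total=7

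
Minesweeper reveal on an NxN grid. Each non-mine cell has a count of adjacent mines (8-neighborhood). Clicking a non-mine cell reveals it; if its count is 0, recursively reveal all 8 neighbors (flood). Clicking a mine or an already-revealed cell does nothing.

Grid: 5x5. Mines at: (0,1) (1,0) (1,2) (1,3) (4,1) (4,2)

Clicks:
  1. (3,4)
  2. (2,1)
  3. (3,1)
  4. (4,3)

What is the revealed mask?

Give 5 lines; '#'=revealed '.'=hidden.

Click 1 (3,4) count=0: revealed 6 new [(2,3) (2,4) (3,3) (3,4) (4,3) (4,4)] -> total=6
Click 2 (2,1) count=2: revealed 1 new [(2,1)] -> total=7
Click 3 (3,1) count=2: revealed 1 new [(3,1)] -> total=8
Click 4 (4,3) count=1: revealed 0 new [(none)] -> total=8

Answer: .....
.....
.#.##
.#.##
...##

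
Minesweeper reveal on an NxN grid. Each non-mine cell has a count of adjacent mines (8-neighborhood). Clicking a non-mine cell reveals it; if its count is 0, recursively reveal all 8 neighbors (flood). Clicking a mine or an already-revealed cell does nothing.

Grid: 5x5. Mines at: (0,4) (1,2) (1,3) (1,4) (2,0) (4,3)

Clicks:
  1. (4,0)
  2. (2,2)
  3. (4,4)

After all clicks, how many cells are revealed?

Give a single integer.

Click 1 (4,0) count=0: revealed 6 new [(3,0) (3,1) (3,2) (4,0) (4,1) (4,2)] -> total=6
Click 2 (2,2) count=2: revealed 1 new [(2,2)] -> total=7
Click 3 (4,4) count=1: revealed 1 new [(4,4)] -> total=8

Answer: 8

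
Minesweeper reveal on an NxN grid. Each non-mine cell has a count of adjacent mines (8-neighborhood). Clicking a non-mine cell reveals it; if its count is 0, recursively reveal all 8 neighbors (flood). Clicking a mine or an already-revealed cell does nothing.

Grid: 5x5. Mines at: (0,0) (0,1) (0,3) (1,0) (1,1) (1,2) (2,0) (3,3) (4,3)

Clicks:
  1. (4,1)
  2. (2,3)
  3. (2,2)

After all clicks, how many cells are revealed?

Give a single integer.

Click 1 (4,1) count=0: revealed 6 new [(3,0) (3,1) (3,2) (4,0) (4,1) (4,2)] -> total=6
Click 2 (2,3) count=2: revealed 1 new [(2,3)] -> total=7
Click 3 (2,2) count=3: revealed 1 new [(2,2)] -> total=8

Answer: 8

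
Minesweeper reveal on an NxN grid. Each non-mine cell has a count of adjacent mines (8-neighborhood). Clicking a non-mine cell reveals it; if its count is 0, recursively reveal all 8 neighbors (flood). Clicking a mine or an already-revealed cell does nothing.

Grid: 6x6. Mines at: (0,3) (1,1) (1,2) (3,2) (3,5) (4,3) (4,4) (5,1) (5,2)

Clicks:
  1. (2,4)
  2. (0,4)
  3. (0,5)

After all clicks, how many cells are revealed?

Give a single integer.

Answer: 6

Derivation:
Click 1 (2,4) count=1: revealed 1 new [(2,4)] -> total=1
Click 2 (0,4) count=1: revealed 1 new [(0,4)] -> total=2
Click 3 (0,5) count=0: revealed 4 new [(0,5) (1,4) (1,5) (2,5)] -> total=6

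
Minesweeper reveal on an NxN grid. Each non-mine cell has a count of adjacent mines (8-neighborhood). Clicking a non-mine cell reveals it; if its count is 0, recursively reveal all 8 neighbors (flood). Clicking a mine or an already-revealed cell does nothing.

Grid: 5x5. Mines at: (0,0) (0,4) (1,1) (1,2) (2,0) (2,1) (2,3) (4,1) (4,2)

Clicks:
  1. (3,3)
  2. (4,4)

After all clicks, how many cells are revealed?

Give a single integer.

Answer: 4

Derivation:
Click 1 (3,3) count=2: revealed 1 new [(3,3)] -> total=1
Click 2 (4,4) count=0: revealed 3 new [(3,4) (4,3) (4,4)] -> total=4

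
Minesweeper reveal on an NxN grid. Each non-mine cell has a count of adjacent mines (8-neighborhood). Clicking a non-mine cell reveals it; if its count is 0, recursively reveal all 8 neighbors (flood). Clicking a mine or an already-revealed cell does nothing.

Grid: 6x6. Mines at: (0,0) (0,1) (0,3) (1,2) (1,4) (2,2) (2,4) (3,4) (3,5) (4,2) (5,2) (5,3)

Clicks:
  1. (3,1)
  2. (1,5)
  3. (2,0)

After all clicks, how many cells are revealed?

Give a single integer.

Answer: 11

Derivation:
Click 1 (3,1) count=2: revealed 1 new [(3,1)] -> total=1
Click 2 (1,5) count=2: revealed 1 new [(1,5)] -> total=2
Click 3 (2,0) count=0: revealed 9 new [(1,0) (1,1) (2,0) (2,1) (3,0) (4,0) (4,1) (5,0) (5,1)] -> total=11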